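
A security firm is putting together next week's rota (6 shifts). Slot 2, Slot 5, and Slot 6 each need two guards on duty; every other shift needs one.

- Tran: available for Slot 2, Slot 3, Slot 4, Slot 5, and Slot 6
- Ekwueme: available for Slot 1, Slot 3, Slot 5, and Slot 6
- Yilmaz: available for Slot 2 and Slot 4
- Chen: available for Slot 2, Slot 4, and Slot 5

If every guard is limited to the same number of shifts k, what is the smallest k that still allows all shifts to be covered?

3

With 4 guards and 9 worker-slots to fill, someone must work at least ⌈9/4⌉ = 3 shifts, so k ≥ 3.
k = 3 works: Slot 1→Ekwueme, Slot 2→Tran+Yilmaz, Slot 3→Tran, Slot 4→Yilmaz, Slot 5→Ekwueme+Chen, Slot 6→Tran+Ekwueme.
Loads: Tran 3, Ekwueme 3, Yilmaz 2, Chen 1 — all ≤ 3.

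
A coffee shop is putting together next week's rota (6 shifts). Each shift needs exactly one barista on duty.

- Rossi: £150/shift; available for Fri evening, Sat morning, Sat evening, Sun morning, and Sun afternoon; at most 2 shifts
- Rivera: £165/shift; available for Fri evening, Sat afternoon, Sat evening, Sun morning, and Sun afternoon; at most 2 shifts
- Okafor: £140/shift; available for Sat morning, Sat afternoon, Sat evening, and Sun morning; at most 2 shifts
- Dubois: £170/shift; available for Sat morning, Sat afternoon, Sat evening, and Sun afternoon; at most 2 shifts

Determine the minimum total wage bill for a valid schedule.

Picking the cheapest available barista for each shift independently would cost £860, but that ignores the shift limits.
An optimal schedule: Fri evening→Rossi, Sat morning→Okafor, Sat afternoon→Okafor, Sat evening→Rivera, Sun morning→Rossi, Sun afternoon→Rivera.
Total: 150 + 140 + 140 + 165 + 150 + 165 = £910.

£910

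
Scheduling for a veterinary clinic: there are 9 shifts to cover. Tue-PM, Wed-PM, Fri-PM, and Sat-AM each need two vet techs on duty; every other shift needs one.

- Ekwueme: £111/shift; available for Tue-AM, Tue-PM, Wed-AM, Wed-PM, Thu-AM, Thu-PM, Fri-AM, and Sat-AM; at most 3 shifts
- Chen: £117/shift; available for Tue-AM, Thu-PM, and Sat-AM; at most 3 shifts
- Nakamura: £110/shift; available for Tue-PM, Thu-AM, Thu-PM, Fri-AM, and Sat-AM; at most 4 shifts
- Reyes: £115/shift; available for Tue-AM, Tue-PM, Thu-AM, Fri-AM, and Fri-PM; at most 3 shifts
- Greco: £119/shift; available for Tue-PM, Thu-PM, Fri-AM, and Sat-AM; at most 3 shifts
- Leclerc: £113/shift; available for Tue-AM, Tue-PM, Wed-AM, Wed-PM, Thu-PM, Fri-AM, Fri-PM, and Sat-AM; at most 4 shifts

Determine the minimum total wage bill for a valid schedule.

Wed-PM can only be covered by Ekwueme and Leclerc, so that assignment is forced.
Fri-PM can only be covered by Reyes and Leclerc, so that assignment is forced.
Picking the cheapest available vet tech for each shift independently would cost £1446, but that ignores the shift limits.
An optimal schedule: Tue-AM→Ekwueme, Tue-PM→Leclerc+Reyes, Wed-AM→Ekwueme, Wed-PM→Ekwueme+Leclerc, Thu-AM→Nakamura, Thu-PM→Nakamura, Fri-AM→Nakamura, Fri-PM→Leclerc+Reyes, Sat-AM→Nakamura+Leclerc.
Total: 111 + 113 + 115 + 111 + 111 + 113 + 110 + 110 + 110 + 113 + 115 + 110 + 113 = £1455.

£1455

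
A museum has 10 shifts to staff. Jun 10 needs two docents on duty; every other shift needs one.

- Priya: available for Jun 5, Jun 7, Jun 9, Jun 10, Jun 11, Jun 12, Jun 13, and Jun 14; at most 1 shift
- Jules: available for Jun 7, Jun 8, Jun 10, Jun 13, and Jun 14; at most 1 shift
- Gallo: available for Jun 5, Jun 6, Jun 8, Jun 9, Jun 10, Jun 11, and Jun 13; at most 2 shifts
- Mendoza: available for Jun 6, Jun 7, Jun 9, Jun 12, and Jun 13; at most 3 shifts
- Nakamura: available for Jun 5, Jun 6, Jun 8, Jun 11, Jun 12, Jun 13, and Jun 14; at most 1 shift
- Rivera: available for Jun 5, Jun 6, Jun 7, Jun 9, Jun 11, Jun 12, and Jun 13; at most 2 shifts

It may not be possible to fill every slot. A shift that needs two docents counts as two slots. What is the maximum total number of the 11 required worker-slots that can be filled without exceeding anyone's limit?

10

Total capacity across all docents is 1+1+2+3+1+2 = 10, and 11 slots are needed, so at most 10 can be filled.
An assignment achieving 10: Jun 5→Gallo, Jun 6→Mendoza, Jun 7→Mendoza, Jun 8→Jules, Jun 9→Mendoza, Jun 10→Priya+Gallo, Jun 11→Rivera, Jun 12→Rivera, Jun 14→Nakamura.
Loads: Priya 1/1, Jules 1/1, Gallo 2/2, Mendoza 3/3, Nakamura 1/1, Rivera 2/2.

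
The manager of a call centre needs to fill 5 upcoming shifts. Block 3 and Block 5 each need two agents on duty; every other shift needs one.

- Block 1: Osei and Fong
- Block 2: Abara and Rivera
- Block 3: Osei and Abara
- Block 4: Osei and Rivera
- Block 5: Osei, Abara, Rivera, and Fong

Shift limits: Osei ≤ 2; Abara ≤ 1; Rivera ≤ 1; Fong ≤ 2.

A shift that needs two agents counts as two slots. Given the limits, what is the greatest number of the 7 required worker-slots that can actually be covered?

Total capacity across all agents is 2+1+1+2 = 6, and 7 slots are needed, so at most 6 can be filled.
An assignment achieving 6: Block 1→Fong, Block 2→Abara, Block 3→Osei, Block 4→Osei, Block 5→Rivera+Fong.
Loads: Osei 2/2, Abara 1/1, Rivera 1/1, Fong 2/2.

6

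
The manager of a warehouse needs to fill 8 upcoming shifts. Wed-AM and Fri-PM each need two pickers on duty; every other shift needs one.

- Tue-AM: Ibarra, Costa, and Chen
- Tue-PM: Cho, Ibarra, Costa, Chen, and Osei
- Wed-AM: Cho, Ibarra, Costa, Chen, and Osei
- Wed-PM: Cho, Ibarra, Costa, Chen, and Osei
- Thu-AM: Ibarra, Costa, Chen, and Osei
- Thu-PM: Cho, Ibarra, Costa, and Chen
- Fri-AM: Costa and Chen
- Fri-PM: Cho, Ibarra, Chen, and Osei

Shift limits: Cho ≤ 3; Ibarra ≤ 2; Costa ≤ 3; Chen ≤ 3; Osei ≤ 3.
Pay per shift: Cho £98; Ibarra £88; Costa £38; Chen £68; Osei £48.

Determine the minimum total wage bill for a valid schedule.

£550

Picking the cheapest available picker for each shift independently would cost £430, but that ignores the shift limits.
An optimal schedule: Tue-AM→Costa, Tue-PM→Osei, Wed-AM→Chen+Ibarra, Wed-PM→Osei, Thu-AM→Costa, Thu-PM→Chen, Fri-AM→Costa, Fri-PM→Osei+Chen.
Total: 38 + 48 + 68 + 88 + 48 + 38 + 68 + 38 + 48 + 68 = £550.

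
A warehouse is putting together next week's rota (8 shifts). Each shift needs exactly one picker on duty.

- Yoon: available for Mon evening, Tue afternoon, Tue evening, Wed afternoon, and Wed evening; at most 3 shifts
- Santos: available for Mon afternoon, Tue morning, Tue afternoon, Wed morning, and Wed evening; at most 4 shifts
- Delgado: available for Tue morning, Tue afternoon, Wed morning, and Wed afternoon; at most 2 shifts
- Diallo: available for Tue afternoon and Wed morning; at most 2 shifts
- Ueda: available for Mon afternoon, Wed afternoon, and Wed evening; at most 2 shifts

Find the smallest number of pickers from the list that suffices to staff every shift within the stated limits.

8 slots to fill and no one can take more than 4, so at least ⌈8/4⌉ = 2 pickers are needed.
Any 2 pickers together have capacity at most 4+3 = 7 < 8 slots, so 2 can never suffice.
Yoon, Santos, and Delgado alone can cover everything: Mon afternoon→Santos, Mon evening→Yoon, Tue morning→Santos, Tue afternoon→Delgado, Tue evening→Yoon, Wed morning→Santos, Wed afternoon→Yoon, Wed evening→Santos.

3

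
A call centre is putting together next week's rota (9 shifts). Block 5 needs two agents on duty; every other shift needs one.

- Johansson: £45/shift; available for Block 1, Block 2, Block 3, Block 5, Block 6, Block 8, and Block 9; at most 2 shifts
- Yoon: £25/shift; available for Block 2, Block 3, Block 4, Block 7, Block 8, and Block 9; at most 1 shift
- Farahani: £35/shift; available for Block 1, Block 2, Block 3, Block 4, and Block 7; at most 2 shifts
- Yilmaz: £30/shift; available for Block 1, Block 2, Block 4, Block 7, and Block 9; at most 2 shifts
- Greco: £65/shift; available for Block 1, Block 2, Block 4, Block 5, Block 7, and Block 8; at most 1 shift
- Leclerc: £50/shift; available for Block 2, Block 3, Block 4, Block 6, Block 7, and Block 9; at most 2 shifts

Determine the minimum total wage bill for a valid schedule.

£410

Block 5 can only be covered by Johansson and Greco, so that assignment is forced.
Picking the cheapest available agent for each shift independently would cost £335, but that ignores the shift limits.
An optimal schedule: Block 1→Farahani, Block 2→Leclerc, Block 3→Farahani, Block 4→Yilmaz, Block 5→Johansson+Greco, Block 6→Johansson, Block 7→Leclerc, Block 8→Yoon, Block 9→Yilmaz.
Total: 35 + 50 + 35 + 30 + 45 + 65 + 45 + 50 + 25 + 30 = £410.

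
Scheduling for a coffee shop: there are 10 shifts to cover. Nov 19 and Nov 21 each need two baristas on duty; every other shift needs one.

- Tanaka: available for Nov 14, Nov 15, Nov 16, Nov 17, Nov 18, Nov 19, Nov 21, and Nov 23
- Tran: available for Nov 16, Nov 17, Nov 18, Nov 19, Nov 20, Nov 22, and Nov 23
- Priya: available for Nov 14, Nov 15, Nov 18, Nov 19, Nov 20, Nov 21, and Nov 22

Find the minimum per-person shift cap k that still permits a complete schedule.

4

With 3 baristas and 12 worker-slots to fill, someone must work at least ⌈12/3⌉ = 4 shifts, so k ≥ 4.
k = 4 works: Nov 14→Tanaka, Nov 15→Tanaka, Nov 16→Tanaka, Nov 17→Tran, Nov 18→Priya, Nov 19→Tran+Priya, Nov 20→Tran, Nov 21→Tanaka+Priya, Nov 22→Priya, Nov 23→Tran.
Loads: Tanaka 4, Tran 4, Priya 4 — all ≤ 4.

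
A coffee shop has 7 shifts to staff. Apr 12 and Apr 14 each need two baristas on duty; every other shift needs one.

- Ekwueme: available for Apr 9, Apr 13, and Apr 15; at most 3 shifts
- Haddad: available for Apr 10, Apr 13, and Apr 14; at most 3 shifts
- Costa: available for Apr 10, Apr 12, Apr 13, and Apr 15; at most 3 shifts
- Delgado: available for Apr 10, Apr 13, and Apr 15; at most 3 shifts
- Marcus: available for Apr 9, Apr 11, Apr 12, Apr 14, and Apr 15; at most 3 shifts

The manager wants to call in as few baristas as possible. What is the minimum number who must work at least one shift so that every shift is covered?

4

9 slots to fill and no one can take more than 3, so at least ⌈9/3⌉ = 3 baristas are needed.
Shifts {Apr 9, Apr 11, Apr 12, Apr 14} need 6 slots, but among the baristas available for them (Ekwueme, Haddad, Costa, and Marcus) any 3 together supply at most 5. So 3 baristas are not enough.
Ekwueme, Haddad, Costa, and Marcus alone can cover everything: Apr 9→Ekwueme, Apr 10→Haddad, Apr 11→Marcus, Apr 12→Costa+Marcus, Apr 13→Ekwueme, Apr 14→Haddad+Marcus, Apr 15→Ekwueme.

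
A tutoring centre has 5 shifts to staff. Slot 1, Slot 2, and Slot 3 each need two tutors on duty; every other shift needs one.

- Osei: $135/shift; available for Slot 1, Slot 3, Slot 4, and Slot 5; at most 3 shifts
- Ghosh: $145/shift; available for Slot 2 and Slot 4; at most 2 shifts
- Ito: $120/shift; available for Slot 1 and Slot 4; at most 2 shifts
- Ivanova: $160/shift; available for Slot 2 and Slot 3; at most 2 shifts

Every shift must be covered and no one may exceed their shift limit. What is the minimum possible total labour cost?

Slot 1 can only be covered by Osei and Ito, so that assignment is forced.
Slot 2 can only be covered by Ghosh and Ivanova, so that assignment is forced.
Slot 3 can only be covered by Osei and Ivanova, so that assignment is forced.
Picking the cheapest available tutor for each shift independently would cost $1110, and that bound is achievable.
An optimal schedule: Slot 1→Ito+Osei, Slot 2→Ghosh+Ivanova, Slot 3→Osei+Ivanova, Slot 4→Ito, Slot 5→Osei.
Total: 120 + 135 + 145 + 160 + 135 + 160 + 120 + 135 = $1110.

$1110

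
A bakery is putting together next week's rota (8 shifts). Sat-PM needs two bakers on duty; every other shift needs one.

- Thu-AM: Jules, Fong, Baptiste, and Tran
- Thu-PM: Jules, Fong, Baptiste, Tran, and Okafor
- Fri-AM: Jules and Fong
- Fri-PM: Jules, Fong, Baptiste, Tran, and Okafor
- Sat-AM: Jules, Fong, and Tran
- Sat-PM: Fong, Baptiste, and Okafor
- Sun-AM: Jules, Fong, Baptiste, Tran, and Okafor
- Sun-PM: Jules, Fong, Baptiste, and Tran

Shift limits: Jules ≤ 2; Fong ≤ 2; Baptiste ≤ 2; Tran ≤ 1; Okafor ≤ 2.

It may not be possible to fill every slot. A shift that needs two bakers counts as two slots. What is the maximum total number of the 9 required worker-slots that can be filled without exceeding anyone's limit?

Total capacity across all bakers is 2+2+2+1+2 = 9, and 9 slots are needed, so at most 9 can be filled.
An assignment achieving 9: Thu-AM→Fong, Thu-PM→Tran, Fri-AM→Jules, Fri-PM→Okafor, Sat-AM→Jules, Sat-PM→Fong+Baptiste, Sun-AM→Okafor, Sun-PM→Baptiste.
Loads: Jules 2/2, Fong 2/2, Baptiste 2/2, Tran 1/1, Okafor 2/2.

9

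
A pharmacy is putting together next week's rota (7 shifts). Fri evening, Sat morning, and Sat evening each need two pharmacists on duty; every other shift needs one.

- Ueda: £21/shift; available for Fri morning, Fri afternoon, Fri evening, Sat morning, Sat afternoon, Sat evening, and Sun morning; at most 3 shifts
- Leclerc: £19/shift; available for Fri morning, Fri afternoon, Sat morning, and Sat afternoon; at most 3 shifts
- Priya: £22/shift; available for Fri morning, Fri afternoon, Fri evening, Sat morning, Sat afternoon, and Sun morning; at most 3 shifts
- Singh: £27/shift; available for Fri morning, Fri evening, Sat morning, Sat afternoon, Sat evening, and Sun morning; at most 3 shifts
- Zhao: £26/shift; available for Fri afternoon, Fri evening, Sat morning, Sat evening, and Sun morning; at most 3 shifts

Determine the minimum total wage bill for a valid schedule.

Picking the cheapest available pharmacist for each shift independently would cost £208, but that ignores the shift limits.
An optimal schedule: Fri morning→Leclerc, Fri afternoon→Leclerc, Fri evening→Ueda+Priya, Sat morning→Ueda+Priya, Sat afternoon→Leclerc, Sat evening→Ueda+Zhao, Sun morning→Priya.
Total: 19 + 19 + 21 + 22 + 21 + 22 + 19 + 21 + 26 + 22 = £212.

£212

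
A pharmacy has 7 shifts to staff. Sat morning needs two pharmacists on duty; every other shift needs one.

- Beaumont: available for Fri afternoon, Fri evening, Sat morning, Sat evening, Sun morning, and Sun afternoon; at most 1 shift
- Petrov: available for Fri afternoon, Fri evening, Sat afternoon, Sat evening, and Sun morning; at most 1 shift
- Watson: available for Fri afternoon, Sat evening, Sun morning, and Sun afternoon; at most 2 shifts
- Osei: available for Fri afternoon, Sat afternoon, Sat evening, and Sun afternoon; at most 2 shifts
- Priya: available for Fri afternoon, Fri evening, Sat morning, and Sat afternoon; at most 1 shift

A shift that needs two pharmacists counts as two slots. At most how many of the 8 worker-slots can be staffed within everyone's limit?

7

Total capacity across all pharmacists is 1+1+2+2+1 = 7, and 8 slots are needed, so at most 7 can be filled.
An assignment achieving 7: Fri evening→Petrov, Sat morning→Beaumont+Priya, Sat afternoon→Osei, Sat evening→Osei, Sun morning→Watson, Sun afternoon→Watson.
Loads: Beaumont 1/1, Petrov 1/1, Watson 2/2, Osei 2/2, Priya 1/1.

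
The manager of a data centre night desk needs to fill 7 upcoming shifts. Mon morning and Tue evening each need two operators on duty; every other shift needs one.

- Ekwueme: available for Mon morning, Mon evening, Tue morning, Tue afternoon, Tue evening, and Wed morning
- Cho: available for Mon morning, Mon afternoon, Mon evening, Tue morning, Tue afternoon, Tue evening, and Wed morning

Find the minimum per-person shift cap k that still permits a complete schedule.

5

With 2 operators and 9 worker-slots to fill, someone must work at least ⌈9/2⌉ = 5 shifts, so k ≥ 5.
k = 5 works: Mon morning→Ekwueme+Cho, Mon afternoon→Cho, Mon evening→Ekwueme, Tue morning→Ekwueme, Tue afternoon→Ekwueme, Tue evening→Ekwueme+Cho, Wed morning→Cho.
Loads: Ekwueme 5, Cho 4 — all ≤ 5.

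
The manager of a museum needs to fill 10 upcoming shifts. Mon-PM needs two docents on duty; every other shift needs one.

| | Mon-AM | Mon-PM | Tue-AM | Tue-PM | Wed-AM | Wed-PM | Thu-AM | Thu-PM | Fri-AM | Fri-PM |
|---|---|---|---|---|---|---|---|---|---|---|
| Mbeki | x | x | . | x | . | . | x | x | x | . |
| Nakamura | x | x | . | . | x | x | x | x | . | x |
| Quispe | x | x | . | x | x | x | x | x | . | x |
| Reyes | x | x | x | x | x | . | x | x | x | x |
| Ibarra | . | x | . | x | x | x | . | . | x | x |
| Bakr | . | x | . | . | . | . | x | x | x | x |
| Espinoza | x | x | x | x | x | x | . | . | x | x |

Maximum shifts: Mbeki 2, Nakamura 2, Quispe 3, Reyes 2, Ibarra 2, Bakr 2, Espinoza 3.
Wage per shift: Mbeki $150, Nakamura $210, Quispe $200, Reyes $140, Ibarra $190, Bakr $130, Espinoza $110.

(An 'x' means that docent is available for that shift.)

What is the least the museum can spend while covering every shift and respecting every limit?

$1550

Picking the cheapest available docent for each shift independently would cost $1270, but that ignores the shift limits.
An optimal schedule: Mon-AM→Espinoza, Mon-PM→Mbeki+Ibarra, Tue-AM→Espinoza, Tue-PM→Reyes, Wed-AM→Reyes, Wed-PM→Espinoza, Thu-AM→Bakr, Thu-PM→Bakr, Fri-AM→Mbeki, Fri-PM→Ibarra.
Total: 110 + 150 + 190 + 110 + 140 + 140 + 110 + 130 + 130 + 150 + 190 = $1550.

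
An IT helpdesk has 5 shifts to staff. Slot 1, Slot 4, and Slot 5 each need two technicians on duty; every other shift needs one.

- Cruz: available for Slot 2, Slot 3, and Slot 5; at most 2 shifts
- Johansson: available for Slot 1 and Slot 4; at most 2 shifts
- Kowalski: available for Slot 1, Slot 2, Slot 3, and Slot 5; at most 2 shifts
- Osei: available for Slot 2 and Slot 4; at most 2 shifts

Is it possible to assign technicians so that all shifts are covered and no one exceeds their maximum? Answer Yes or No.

Yes

Slot 1 can only be covered by Johansson and Kowalski, so that assignment is forced.
Slot 4 can only be covered by Johansson and Osei, so that assignment is forced.
Slot 5 can only be covered by Cruz and Kowalski, so that assignment is forced.
One valid schedule: Slot 1→Johansson+Kowalski, Slot 2→Osei, Slot 3→Cruz, Slot 4→Johansson+Osei, Slot 5→Cruz+Kowalski.
Loads: Cruz 2/2, Johansson 2/2, Kowalski 2/2, Osei 2/2 — all within limits.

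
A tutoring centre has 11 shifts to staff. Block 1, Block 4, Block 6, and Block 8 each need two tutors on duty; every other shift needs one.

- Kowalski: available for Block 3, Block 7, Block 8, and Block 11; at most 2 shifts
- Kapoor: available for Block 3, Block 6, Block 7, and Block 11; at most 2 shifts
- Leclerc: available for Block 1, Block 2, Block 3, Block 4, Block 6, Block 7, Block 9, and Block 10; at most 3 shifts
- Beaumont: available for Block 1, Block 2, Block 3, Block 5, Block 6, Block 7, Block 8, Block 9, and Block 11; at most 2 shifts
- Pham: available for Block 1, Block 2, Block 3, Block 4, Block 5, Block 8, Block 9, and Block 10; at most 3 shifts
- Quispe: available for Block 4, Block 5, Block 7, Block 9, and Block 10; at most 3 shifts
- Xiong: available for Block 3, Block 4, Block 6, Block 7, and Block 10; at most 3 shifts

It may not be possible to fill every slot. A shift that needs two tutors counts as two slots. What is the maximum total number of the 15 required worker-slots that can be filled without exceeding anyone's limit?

Total capacity across all tutors is 2+2+3+2+3+3+3 = 18, and 15 slots are needed, so at most 15 can be filled.
An assignment achieving 15: Block 1→Leclerc+Beaumont, Block 2→Leclerc, Block 3→Kapoor, Block 4→Leclerc+Pham, Block 5→Beaumont, Block 6→Kapoor+Xiong, Block 7→Quispe, Block 8→Kowalski+Pham, Block 9→Pham, Block 10→Quispe, Block 11→Kowalski.
Loads: Kowalski 2/2, Kapoor 2/2, Leclerc 3/3, Beaumont 2/2, Pham 3/3, Quispe 2/3, Xiong 1/3.

15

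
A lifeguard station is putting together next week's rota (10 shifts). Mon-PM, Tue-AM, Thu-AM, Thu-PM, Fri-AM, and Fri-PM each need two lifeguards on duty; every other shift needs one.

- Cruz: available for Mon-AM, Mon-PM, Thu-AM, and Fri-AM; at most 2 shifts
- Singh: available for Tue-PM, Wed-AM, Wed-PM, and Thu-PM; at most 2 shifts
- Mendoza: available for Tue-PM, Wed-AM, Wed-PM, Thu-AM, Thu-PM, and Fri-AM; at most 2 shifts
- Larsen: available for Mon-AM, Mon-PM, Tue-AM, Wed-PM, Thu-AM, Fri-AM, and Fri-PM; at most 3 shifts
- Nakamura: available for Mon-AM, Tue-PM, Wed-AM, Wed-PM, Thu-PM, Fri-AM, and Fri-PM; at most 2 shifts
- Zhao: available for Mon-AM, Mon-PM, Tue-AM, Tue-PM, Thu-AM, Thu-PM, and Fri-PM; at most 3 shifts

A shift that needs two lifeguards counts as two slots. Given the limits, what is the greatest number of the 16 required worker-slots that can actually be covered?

Total capacity across all lifeguards is 2+2+2+3+2+3 = 14, and 16 slots are needed, so at most 14 can be filled.
An assignment achieving 14: Mon-AM→Cruz, Mon-PM→Cruz+Larsen, Tue-AM→Larsen+Zhao, Tue-PM→Singh, Wed-AM→Singh, Wed-PM→Mendoza, Thu-AM→Mendoza+Zhao, Thu-PM→Nakamura+Zhao, Fri-PM→Larsen+Nakamura.
Loads: Cruz 2/2, Singh 2/2, Mendoza 2/2, Larsen 3/3, Nakamura 2/2, Zhao 3/3.

14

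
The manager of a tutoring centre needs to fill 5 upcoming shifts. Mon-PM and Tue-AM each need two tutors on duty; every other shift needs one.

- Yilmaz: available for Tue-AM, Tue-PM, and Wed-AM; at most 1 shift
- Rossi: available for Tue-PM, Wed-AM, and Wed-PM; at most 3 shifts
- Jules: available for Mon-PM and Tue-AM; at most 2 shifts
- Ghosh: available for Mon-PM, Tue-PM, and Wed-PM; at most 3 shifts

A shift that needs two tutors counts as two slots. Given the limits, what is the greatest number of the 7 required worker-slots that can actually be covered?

7

Total capacity across all tutors is 1+3+2+3 = 9, and 7 slots are needed, so at most 7 can be filled.
An assignment achieving 7: Mon-PM→Jules+Ghosh, Tue-AM→Yilmaz+Jules, Tue-PM→Rossi, Wed-AM→Rossi, Wed-PM→Rossi.
Loads: Yilmaz 1/1, Rossi 3/3, Jules 2/2, Ghosh 1/3.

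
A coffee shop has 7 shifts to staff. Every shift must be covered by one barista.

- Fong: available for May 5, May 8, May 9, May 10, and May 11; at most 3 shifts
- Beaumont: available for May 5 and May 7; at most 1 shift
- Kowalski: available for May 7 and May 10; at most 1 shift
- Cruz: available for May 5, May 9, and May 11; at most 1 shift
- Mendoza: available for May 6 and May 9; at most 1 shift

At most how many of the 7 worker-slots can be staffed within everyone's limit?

7

Total capacity across all baristas is 3+1+1+1+1 = 7, and 7 slots are needed, so at most 7 can be filled.
An assignment achieving 7: May 5→Fong, May 6→Mendoza, May 7→Beaumont, May 8→Fong, May 9→Cruz, May 10→Kowalski, May 11→Fong.
Loads: Fong 3/3, Beaumont 1/1, Kowalski 1/1, Cruz 1/1, Mendoza 1/1.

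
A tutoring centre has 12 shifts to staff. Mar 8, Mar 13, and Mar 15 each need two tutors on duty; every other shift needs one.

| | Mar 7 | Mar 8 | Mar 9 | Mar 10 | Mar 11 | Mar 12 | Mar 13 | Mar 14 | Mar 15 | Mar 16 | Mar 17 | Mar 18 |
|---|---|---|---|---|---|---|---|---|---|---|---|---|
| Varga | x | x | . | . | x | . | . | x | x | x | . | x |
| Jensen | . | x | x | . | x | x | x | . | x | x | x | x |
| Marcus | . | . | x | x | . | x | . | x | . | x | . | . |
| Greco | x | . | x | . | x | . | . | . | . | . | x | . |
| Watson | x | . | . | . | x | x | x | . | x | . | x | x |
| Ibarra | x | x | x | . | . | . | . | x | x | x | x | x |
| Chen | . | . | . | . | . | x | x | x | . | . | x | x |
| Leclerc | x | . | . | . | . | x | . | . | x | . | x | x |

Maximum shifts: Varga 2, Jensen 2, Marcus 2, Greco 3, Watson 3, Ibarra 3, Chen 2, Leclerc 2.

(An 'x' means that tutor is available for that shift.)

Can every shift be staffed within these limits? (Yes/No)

Yes

Mar 10 can only be covered by Marcus, so that assignment is forced.
One valid schedule: Mar 7→Greco, Mar 8→Varga+Jensen, Mar 9→Marcus, Mar 10→Marcus, Mar 11→Varga, Mar 12→Watson, Mar 13→Jensen+Watson, Mar 14→Ibarra, Mar 15→Ibarra+Leclerc, Mar 16→Ibarra, Mar 17→Greco, Mar 18→Watson.
Loads: Varga 2/2, Jensen 2/2, Marcus 2/2, Greco 2/3, Watson 3/3, Ibarra 3/3, Chen 0/2, Leclerc 1/2 — all within limits.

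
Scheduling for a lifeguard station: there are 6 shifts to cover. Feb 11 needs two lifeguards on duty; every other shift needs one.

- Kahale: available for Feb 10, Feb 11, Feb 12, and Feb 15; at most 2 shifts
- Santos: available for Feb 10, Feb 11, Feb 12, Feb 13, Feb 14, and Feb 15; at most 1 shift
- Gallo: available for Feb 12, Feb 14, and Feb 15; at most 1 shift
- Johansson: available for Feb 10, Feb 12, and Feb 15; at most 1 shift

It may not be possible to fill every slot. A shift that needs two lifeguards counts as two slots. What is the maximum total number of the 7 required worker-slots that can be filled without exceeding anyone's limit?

Total capacity across all lifeguards is 2+1+1+1 = 5, and 7 slots are needed, so at most 5 can be filled.
An assignment achieving 5: Feb 10→Kahale, Feb 11→Kahale, Feb 12→Johansson, Feb 13→Santos, Feb 14→Gallo.
Loads: Kahale 2/2, Santos 1/1, Gallo 1/1, Johansson 1/1.

5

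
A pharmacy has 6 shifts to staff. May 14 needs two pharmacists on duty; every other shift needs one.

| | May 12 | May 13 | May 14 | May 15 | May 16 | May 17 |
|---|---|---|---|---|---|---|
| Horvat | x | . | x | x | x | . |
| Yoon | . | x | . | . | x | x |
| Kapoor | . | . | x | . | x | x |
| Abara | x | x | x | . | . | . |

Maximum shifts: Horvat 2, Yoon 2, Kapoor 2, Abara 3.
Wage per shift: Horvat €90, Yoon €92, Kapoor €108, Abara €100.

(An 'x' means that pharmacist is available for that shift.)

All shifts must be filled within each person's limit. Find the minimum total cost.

May 15 can only be covered by Horvat, so that assignment is forced.
Picking the cheapest available pharmacist for each shift independently would cost €644, but that ignores the shift limits.
An optimal schedule: May 12→Abara, May 13→Abara, May 14→Horvat+Abara, May 15→Horvat, May 16→Yoon, May 17→Yoon.
Total: 100 + 100 + 90 + 100 + 90 + 92 + 92 = €664.

€664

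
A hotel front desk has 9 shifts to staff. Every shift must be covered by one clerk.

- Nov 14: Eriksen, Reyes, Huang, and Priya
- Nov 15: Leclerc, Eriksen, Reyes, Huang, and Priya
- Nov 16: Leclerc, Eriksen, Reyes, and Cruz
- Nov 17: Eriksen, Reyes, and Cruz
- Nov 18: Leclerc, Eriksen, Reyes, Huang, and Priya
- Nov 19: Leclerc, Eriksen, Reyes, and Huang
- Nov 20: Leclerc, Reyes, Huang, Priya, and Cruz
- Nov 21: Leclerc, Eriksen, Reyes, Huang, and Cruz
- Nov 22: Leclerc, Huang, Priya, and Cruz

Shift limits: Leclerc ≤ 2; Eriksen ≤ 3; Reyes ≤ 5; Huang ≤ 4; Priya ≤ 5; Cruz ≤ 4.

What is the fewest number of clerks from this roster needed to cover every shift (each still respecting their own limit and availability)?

9 slots to fill and no one can take more than 5, so at least ⌈9/5⌉ = 2 clerks are needed.
Reyes and Huang alone can cover everything: Nov 14→Reyes, Nov 15→Reyes, Nov 16→Reyes, Nov 17→Reyes, Nov 18→Reyes, Nov 19→Huang, Nov 20→Huang, Nov 21→Huang, Nov 22→Huang.

2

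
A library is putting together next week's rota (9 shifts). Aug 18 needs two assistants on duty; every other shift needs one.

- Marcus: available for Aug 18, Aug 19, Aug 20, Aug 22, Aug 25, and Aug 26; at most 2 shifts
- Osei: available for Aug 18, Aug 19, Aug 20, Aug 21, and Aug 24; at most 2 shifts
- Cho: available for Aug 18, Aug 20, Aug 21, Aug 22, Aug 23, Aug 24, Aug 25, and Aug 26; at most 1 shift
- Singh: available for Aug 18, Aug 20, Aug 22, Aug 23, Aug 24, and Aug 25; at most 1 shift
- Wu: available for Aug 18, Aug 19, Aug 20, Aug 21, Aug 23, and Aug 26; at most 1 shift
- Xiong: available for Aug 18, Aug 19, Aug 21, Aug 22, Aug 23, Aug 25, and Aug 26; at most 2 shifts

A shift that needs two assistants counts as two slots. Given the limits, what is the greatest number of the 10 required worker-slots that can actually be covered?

Total capacity across all assistants is 2+2+1+1+1+2 = 9, and 10 slots are needed, so at most 9 can be filled.
An assignment achieving 9: Aug 18→Xiong, Aug 19→Marcus, Aug 20→Wu, Aug 21→Osei, Aug 22→Marcus, Aug 23→Cho, Aug 24→Osei, Aug 25→Singh, Aug 26→Xiong.
Loads: Marcus 2/2, Osei 2/2, Cho 1/1, Singh 1/1, Wu 1/1, Xiong 2/2.

9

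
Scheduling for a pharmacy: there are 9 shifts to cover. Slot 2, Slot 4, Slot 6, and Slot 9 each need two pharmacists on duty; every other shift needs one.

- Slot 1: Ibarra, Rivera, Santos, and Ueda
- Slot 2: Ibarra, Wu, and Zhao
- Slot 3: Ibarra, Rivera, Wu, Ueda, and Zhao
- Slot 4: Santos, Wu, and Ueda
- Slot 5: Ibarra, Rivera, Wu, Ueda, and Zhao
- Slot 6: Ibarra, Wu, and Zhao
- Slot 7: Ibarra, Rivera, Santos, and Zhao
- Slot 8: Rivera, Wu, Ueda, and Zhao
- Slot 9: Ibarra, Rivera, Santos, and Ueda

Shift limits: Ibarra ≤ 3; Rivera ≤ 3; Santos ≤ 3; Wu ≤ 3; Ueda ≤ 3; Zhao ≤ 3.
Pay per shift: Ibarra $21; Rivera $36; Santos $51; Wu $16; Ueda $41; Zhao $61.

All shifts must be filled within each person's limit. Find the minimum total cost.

$393

Picking the cheapest available pharmacist for each shift independently would cost $278, but that ignores the shift limits.
An optimal schedule: Slot 1→Ibarra, Slot 2→Wu+Ibarra, Slot 3→Rivera, Slot 4→Wu+Ueda, Slot 5→Ueda, Slot 6→Wu+Ibarra, Slot 7→Rivera, Slot 8→Rivera, Slot 9→Ueda+Santos.
Total: 21 + 16 + 21 + 36 + 16 + 41 + 41 + 16 + 21 + 36 + 36 + 41 + 51 = $393.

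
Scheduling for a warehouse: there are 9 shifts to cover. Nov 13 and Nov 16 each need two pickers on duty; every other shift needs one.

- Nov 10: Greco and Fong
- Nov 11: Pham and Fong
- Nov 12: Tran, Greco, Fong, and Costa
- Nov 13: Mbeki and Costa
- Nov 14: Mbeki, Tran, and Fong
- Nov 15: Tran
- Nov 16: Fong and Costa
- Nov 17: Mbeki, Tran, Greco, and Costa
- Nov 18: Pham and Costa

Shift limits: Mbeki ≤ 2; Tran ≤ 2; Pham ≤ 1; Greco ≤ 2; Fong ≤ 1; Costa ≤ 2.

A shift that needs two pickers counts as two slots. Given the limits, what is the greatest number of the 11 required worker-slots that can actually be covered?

10

Total capacity across all pickers is 2+2+1+2+1+2 = 10, and 11 slots are needed, so at most 10 can be filled.
An assignment achieving 10: Nov 10→Greco, Nov 11→Pham, Nov 12→Tran, Nov 13→Mbeki+Costa, Nov 14→Mbeki, Nov 15→Tran, Nov 16→Fong+Costa, Nov 17→Greco.
Loads: Mbeki 2/2, Tran 2/2, Pham 1/1, Greco 2/2, Fong 1/1, Costa 2/2.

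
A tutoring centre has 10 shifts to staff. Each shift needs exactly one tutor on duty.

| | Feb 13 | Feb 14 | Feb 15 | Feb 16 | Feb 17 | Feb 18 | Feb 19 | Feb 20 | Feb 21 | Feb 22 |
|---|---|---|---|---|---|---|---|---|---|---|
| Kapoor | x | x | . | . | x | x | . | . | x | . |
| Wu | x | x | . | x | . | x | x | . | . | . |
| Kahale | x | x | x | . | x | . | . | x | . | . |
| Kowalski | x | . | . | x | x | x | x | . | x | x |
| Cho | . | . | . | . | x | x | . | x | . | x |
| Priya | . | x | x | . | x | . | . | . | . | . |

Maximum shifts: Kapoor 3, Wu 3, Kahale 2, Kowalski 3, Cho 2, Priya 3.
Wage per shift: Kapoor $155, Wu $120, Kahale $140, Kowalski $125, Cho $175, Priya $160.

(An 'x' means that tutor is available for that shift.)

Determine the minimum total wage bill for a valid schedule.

Picking the cheapest available tutor for each shift independently would cost $1255, but that ignores the shift limits.
An optimal schedule: Feb 13→Wu, Feb 14→Kapoor, Feb 15→Kahale, Feb 16→Wu, Feb 17→Kapoor, Feb 18→Kowalski, Feb 19→Wu, Feb 20→Kahale, Feb 21→Kowalski, Feb 22→Kowalski.
Total: 120 + 155 + 140 + 120 + 155 + 125 + 120 + 140 + 125 + 125 = $1325.

$1325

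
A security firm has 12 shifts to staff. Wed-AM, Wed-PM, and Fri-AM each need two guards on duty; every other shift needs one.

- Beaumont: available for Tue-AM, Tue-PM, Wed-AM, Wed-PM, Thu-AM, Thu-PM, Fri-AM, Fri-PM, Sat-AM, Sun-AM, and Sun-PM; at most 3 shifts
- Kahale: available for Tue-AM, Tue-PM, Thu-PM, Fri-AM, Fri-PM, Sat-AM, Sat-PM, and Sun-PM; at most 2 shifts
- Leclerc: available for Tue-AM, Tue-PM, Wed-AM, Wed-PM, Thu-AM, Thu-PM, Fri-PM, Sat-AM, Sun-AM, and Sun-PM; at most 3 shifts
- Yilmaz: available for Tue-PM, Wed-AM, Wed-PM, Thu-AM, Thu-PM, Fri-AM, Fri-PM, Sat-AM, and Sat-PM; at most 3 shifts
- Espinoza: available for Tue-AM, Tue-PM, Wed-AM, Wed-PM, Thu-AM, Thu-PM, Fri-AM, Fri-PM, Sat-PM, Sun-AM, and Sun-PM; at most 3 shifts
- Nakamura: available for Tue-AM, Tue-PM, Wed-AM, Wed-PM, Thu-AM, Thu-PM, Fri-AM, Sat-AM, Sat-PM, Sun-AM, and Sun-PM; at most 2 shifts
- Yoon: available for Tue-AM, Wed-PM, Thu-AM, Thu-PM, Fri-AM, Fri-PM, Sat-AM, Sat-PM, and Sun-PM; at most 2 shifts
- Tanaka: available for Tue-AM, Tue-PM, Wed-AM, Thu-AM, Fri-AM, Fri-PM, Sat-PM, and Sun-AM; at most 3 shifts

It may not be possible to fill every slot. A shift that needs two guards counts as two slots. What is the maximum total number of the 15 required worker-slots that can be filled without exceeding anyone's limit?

Total capacity across all guards is 3+2+3+3+3+2+2+3 = 21, and 15 slots are needed, so at most 15 can be filled.
An assignment achieving 15: Tue-AM→Espinoza, Tue-PM→Yilmaz, Wed-AM→Beaumont+Leclerc, Wed-PM→Beaumont+Leclerc, Thu-AM→Yilmaz, Thu-PM→Yilmaz, Fri-AM→Espinoza+Nakamura, Fri-PM→Espinoza, Sat-AM→Kahale, Sat-PM→Kahale, Sun-AM→Beaumont, Sun-PM→Leclerc.
Loads: Beaumont 3/3, Kahale 2/2, Leclerc 3/3, Yilmaz 3/3, Espinoza 3/3, Nakamura 1/2, Yoon 0/2, Tanaka 0/3.

15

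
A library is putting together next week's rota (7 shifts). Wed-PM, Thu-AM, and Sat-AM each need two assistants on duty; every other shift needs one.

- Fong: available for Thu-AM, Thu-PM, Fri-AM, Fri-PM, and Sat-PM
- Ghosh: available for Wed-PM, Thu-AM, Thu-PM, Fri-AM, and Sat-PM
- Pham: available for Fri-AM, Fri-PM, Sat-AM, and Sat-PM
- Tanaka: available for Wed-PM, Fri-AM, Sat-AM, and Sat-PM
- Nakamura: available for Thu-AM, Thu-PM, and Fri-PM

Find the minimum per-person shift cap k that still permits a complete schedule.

2

With 5 assistants and 10 worker-slots to fill, someone must work at least ⌈10/5⌉ = 2 shifts, so k ≥ 2.
k = 2 works: Wed-PM→Ghosh+Tanaka, Thu-AM→Fong+Ghosh, Thu-PM→Nakamura, Fri-AM→Fong, Fri-PM→Nakamura, Sat-AM→Pham+Tanaka, Sat-PM→Pham.
Loads: Fong 2, Ghosh 2, Pham 2, Tanaka 2, Nakamura 2 — all ≤ 2.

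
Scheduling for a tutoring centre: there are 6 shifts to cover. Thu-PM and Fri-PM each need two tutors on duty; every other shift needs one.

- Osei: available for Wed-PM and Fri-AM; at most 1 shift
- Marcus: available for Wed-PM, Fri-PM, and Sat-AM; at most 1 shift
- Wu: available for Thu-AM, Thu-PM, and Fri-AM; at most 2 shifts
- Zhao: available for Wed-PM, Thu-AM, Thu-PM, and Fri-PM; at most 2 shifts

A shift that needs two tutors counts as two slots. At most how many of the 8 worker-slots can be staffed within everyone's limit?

Total capacity across all tutors is 1+1+2+2 = 6, and 8 slots are needed, so at most 6 can be filled.
An assignment achieving 6: Thu-AM→Wu, Thu-PM→Wu+Zhao, Fri-AM→Osei, Fri-PM→Zhao, Sat-AM→Marcus.
Loads: Osei 1/1, Marcus 1/1, Wu 2/2, Zhao 2/2.

6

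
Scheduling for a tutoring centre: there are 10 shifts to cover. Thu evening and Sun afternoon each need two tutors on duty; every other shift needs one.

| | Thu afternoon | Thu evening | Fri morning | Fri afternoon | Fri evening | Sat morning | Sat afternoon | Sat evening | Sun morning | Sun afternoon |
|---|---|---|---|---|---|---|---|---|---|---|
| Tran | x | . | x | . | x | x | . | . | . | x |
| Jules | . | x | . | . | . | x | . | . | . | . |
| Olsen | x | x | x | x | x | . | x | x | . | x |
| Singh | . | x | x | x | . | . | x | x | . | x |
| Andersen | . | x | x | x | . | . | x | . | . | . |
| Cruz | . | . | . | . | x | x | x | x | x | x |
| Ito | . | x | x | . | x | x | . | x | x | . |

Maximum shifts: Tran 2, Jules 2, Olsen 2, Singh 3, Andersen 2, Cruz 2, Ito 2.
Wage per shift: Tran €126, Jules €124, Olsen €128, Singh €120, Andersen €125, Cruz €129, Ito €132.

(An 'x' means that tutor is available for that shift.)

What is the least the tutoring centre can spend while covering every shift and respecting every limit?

€1495

Picking the cheapest available tutor for each shift independently would cost €1475, but that ignores the shift limits.
An optimal schedule: Thu afternoon→Tran, Thu evening→Jules+Andersen, Fri morning→Andersen, Fri afternoon→Singh, Fri evening→Tran, Sat morning→Jules, Sat afternoon→Singh, Sat evening→Olsen, Sun morning→Cruz, Sun afternoon→Singh+Olsen.
Total: 126 + 124 + 125 + 125 + 120 + 126 + 124 + 120 + 128 + 129 + 120 + 128 = €1495.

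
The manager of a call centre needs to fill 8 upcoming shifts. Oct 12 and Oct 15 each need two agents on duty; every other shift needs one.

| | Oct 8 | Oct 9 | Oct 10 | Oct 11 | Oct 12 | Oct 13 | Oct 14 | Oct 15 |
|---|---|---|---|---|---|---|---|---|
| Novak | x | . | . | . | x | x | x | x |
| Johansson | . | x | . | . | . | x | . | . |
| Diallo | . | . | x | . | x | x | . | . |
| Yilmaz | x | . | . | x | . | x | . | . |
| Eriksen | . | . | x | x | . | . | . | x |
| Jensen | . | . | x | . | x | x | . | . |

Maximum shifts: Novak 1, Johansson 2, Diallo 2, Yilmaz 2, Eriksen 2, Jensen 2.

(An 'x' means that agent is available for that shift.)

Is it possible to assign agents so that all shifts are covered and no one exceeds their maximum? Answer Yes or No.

No

Total capacity is 11 and 10 slots are needed, so capacity alone doesn't rule it out.
Shifts {Oct 14, Oct 15} need 3 worker-slots in total, but the agents available for any of those shifts (Novak and Eriksen) can supply at most 2 among them. So no valid schedule exists.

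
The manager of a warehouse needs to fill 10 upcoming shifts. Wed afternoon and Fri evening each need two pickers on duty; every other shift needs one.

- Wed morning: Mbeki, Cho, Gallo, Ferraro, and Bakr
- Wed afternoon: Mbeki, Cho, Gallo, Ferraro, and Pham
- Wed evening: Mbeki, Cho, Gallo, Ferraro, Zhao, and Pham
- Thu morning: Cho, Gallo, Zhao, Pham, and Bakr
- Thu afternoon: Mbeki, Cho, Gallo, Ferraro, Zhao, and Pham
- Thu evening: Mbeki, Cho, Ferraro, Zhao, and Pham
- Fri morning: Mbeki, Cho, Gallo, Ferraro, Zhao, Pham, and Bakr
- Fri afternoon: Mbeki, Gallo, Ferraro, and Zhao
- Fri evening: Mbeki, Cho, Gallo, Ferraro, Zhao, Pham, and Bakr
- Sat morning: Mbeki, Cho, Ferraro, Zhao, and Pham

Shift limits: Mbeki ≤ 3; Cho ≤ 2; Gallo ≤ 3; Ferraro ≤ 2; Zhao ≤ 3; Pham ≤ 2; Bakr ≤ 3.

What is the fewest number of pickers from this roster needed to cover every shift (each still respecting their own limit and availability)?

4

12 slots to fill and no one can take more than 3, so at least ⌈12/3⌉ = 4 pickers are needed.
Mbeki, Gallo, Zhao, and Bakr alone can cover everything: Wed morning→Gallo, Wed afternoon→Mbeki+Gallo, Wed evening→Gallo, Thu morning→Bakr, Thu afternoon→Zhao, Thu evening→Mbeki, Fri morning→Bakr, Fri afternoon→Zhao, Fri evening→Zhao+Bakr, Sat morning→Mbeki.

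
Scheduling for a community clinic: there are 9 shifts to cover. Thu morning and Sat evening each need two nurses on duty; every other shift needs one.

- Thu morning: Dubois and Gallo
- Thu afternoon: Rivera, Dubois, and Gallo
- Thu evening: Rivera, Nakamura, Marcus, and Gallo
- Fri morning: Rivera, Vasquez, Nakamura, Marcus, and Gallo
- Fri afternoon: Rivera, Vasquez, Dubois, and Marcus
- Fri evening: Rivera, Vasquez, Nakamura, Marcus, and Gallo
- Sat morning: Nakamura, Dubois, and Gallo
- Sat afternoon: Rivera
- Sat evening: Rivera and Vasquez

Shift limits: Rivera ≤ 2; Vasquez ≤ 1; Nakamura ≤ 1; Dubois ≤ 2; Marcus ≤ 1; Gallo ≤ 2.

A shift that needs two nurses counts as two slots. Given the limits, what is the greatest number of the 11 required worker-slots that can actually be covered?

9

Total capacity across all nurses is 2+1+1+2+1+2 = 9, and 11 slots are needed, so at most 9 can be filled.
An assignment achieving 9: Thu morning→Dubois+Gallo, Thu afternoon→Dubois, Thu evening→Marcus, Fri morning→Gallo, Sat morning→Nakamura, Sat afternoon→Rivera, Sat evening→Rivera+Vasquez.
Loads: Rivera 2/2, Vasquez 1/1, Nakamura 1/1, Dubois 2/2, Marcus 1/1, Gallo 2/2.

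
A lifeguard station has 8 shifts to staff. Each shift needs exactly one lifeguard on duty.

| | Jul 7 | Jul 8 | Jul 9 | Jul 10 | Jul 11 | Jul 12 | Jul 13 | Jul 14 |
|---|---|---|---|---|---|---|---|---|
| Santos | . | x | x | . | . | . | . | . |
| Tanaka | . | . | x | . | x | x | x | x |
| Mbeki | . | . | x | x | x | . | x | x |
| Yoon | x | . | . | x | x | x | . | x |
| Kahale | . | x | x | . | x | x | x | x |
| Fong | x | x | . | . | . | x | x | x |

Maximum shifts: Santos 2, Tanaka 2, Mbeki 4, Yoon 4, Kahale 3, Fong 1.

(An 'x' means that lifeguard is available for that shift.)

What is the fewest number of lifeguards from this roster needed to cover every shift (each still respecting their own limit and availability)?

8 slots to fill and no one can take more than 4, so at least ⌈8/4⌉ = 2 lifeguards are needed.
No set of 2 lifeguards can cover every shift (each such set leaves at least one shift with no one available or exceeds a cap).
Santos, Tanaka, and Yoon alone can cover everything: Jul 7→Yoon, Jul 8→Santos, Jul 9→Santos, Jul 10→Yoon, Jul 11→Tanaka, Jul 12→Yoon, Jul 13→Tanaka, Jul 14→Yoon.

3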